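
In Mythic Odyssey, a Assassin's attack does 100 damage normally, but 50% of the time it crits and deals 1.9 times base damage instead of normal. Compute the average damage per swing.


E[dmg] = base * (1 + crit_chance * (crit_mult - 1))
cc as decimal = 50/100 = 0.5
cm - 1 = 1.9 - 1 = 0.9
Bonus factor = 0.5 * 0.9 = 0.45
Total multiplier = 1 + 0.45 = 1.45
Expected damage = 100 * 1.45 = 145.00

145.00 damage


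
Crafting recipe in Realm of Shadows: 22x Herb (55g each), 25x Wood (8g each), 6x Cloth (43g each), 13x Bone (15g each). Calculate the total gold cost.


Cost breakdown:
  Herb: 22 * 55 = 1210
  Wood: 25 * 8 = 200
  Cloth: 6 * 43 = 258
  Bone: 13 * 15 = 195
Total = 1210 + 200 + 258 + 195 = 1863

1863 gold


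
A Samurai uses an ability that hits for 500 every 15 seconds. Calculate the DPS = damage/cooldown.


DPS = damage / cooldown
= 500 / 15
= 33.33

33.33 DPS


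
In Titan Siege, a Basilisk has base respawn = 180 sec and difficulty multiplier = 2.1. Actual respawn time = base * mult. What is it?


Respawn time = base * multiplier
= 180 * 2.1
= 378.0 seconds

378.0 seconds


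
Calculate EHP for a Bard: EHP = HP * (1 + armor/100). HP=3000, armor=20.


EHP = 3000 * (1 + 20/100)
= 3000 * (1 + 0.2)
= 3000 * 1.2
= 3600.0

3600.0 EHP


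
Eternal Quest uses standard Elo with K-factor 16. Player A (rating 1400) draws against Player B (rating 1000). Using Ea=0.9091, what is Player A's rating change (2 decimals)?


Elo update: delta = K * (S - Ea), where S = 0.5 (draws)
S - Ea = 0.5 - 0.9091 = -0.4091
Rating change = 16 * -0.4091
= -6.55

-6.55 rating points


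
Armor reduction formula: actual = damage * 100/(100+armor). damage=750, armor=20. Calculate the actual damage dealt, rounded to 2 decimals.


actual = 750 * 100 / (100 + 20)
= 750 * 100 / 120
= 75000 / 120
= 625.00

625.00 damage


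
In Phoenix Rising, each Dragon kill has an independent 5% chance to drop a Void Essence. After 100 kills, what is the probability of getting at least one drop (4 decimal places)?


P(at least one) = 1 - P(none) = 1 - (1-p)^n
p = 5/100 = 0.05
1 - p = 0.95
(1 - p)^100 = 0.95^100 = 0.005921
P(at least one) = 1 - 0.005921 = 0.9941

0.9941


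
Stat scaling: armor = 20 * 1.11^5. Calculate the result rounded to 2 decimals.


value = base * growth^level
= 20 * 1.11^5
= 20 * 1.685058
= 33.70

33.70 armor


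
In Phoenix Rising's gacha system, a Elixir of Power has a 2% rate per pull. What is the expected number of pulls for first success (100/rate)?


Expected pulls for a geometric distribution = 1/p = 100 / rate%
= 100 / 2
= 50.0

50.0 pulls


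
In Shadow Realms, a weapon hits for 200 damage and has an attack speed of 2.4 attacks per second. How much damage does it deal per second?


DPS = damage * attack_speed
= 200 * 2.4
= 480.0

480.0 DPS


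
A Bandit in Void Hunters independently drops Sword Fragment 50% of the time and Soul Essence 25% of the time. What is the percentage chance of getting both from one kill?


For independent events, P(both) = P(A) * P(B)
= 50% * 25%
= 1250 / 100 %
= 12.5%

12.5%


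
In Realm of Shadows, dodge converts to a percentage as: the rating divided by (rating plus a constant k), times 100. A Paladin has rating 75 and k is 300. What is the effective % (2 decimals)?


effective% = rating / (rating + k) * 100
= 75 / (75 + 300) * 100
= 75 / 375 * 100
= 0.2 * 100
= 20.00%

20.00%


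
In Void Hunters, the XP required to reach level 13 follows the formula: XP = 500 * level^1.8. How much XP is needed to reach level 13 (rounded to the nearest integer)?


XP = 500 * level^1.8
Substitute level = 13:
XP = 500 * 13^1.8
= 500 * 101.1808
= 50590

50590 XP


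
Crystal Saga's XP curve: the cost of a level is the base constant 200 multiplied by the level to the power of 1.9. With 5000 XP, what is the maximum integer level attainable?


XP = 200 * level^1.9, so level = (XP / 200)^(1/1.9)
= (5000 / 200)^(1/1.9)
= 25.0^0.5263
= 5.442
Floor: level = 5

level 5


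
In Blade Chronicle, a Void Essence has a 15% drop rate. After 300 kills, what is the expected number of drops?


Expected drops = kills * (drop_rate / 100)
= 300 * (15 / 100)
= 300 * 0.15
= 45.0

45.0 drops


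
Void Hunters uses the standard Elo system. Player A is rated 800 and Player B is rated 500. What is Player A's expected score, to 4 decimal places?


Elo expected score: Ea = 1/(1 + 10^((Rb-Ra)/400))
Rb - Ra = 500 - 800 = -300
(Rb-Ra)/400 = -300/400 = -0.75
10^-0.75 = 0.177828
Ea = 1/(1 + 0.177828) = 1/1.177828 = 0.8490

0.8490


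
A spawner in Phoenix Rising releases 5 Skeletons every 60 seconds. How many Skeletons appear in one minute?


Spawns per minute = count * (60 / interval)
= 5 * (60 / 60)
= 5 * 1.0
= 5.0

5.0 per minute


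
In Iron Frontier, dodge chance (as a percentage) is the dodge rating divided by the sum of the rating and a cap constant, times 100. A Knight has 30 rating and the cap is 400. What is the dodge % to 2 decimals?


dodge% = 30 / (30 + 400) * 100
= 30 / 430 * 100
= 0.069767 * 100
= 6.98%

6.98%


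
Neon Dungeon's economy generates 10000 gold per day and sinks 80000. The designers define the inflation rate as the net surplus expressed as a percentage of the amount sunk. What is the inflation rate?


Net gold = 10000 - 80000 = -70000
Inflation rate = net / sunk * 100 = -70000 / 80000 * 100
= -0.875 * 100
= -87.50%

-87.50%


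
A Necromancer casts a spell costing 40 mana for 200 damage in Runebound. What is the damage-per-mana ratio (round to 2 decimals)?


Efficiency = damage / mana
= 200 / 40
= 5.00

5.00 dmg/mana


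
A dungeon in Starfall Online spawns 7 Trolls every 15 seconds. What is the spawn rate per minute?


Spawns per minute = count * (60 / interval)
= 7 * (60 / 15)
= 7 * 4.0
= 28.0

28.0 per minute


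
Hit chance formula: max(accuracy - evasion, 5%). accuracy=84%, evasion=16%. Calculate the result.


accuracy - evasion = 84 - 16 = 68
Apply floor: max(68, 5) = 68
Hit chance = 68%

68%


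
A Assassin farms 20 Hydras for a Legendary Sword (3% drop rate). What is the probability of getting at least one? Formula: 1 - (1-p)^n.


P(at least one) = 1 - P(none) = 1 - (1-p)^n
p = 3/100 = 0.03
1 - p = 0.97
(1 - p)^20 = 0.97^20 = 0.543794
P(at least one) = 1 - 0.543794 = 0.4562

0.4562


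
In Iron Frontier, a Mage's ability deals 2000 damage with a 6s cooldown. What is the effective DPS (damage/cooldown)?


DPS = damage / cooldown
= 2000 / 6
= 333.33

333.33 DPS


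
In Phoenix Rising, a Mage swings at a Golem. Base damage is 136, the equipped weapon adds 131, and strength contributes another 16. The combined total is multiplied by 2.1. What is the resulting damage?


Sum base + weapon + str = 136 + 131 + 16 = 283
Multiply by 2.1:
283 * 2.1 = 594.3

594.3 damage


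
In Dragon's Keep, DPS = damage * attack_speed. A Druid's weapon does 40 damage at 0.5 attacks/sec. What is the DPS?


DPS = damage * attack_speed
= 40 * 0.5
= 20.0

20.0 DPS


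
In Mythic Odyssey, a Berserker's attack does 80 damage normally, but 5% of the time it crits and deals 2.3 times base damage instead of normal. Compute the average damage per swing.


E[dmg] = base * (1 + crit_chance * (crit_mult - 1))
cc as decimal = 5/100 = 0.05
cm - 1 = 2.3 - 1 = 1.3
Bonus factor = 0.05 * 1.3 = 0.065
Total multiplier = 1 + 0.065 = 1.065
Expected damage = 80 * 1.065 = 85.20

85.20 damage


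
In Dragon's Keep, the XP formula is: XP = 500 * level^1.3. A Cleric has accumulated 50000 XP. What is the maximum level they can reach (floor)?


XP = 500 * level^1.3, so level = (XP / 500)^(1/1.3)
= (50000 / 500)^(1/1.3)
= 100.0^0.7692
= 34.5511
Floor: level = 34

level 34


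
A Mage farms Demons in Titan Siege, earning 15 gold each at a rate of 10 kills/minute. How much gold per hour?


Gold per minute = 15 * 10 = 150
Gold per hour = 150 * 60 = 9000

9000 gold/hour


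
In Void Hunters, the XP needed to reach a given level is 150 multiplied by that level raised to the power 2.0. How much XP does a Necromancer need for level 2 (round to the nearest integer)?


XP = 150 * level^2.0
Substitute level = 2:
XP = 150 * 2^2.0
= 150 * 4.0
= 600

600 XP


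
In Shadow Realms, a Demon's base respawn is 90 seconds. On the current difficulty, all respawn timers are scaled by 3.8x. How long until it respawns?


Respawn time = base * multiplier
= 90 * 3.8
= 342.0 seconds

342.0 seconds


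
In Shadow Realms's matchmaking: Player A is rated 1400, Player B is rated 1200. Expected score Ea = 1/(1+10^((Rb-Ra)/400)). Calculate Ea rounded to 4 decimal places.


Elo expected score: Ea = 1/(1 + 10^((Rb-Ra)/400))
Rb - Ra = 1200 - 1400 = -200
(Rb-Ra)/400 = -200/400 = -0.5
10^-0.5 = 0.316228
Ea = 1/(1 + 0.316228) = 1/1.316228 = 0.7597

0.7597


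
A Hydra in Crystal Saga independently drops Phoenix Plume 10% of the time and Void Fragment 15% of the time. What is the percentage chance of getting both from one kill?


For independent events, P(both) = P(A) * P(B)
= 10% * 15%
= 150 / 100 %
= 1.5%

1.5%


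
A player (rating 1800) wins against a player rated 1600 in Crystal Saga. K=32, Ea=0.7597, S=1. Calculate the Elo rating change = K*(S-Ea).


Elo update: delta = K * (S - Ea), where S = 1 (wins)
S - Ea = 1 - 0.7597 = 0.2403
Rating change = 32 * 0.2403
= 7.69

7.69 rating points


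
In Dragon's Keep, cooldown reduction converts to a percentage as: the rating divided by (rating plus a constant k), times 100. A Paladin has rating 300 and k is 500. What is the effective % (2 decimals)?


effective% = rating / (rating + k) * 100
= 300 / (300 + 500) * 100
= 300 / 800 * 100
= 0.375 * 100
= 37.50%

37.50%


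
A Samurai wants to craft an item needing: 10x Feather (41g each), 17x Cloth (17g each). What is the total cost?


Cost breakdown:
  Feather: 10 * 41 = 410
  Cloth: 17 * 17 = 289
Total = 410 + 289 = 699

699 gold


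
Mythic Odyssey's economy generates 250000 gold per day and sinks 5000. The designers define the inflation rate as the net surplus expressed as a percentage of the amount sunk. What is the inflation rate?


Net gold = 250000 - 5000 = 245000
Inflation rate = net / sunk * 100 = 245000 / 5000 * 100
= 49.0 * 100
= 4900.00%

4900.00%


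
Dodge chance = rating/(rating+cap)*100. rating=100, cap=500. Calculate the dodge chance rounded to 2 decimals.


dodge% = 100 / (100 + 500) * 100
= 100 / 600 * 100
= 0.166667 * 100
= 16.67%

16.67%


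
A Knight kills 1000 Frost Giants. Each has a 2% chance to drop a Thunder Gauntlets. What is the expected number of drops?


Expected drops = kills * (drop_rate / 100)
= 1000 * (2 / 100)
= 1000 * 0.02
= 20.0

20.0 drops


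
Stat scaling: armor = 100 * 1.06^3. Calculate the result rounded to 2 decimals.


value = base * growth^level
= 100 * 1.06^3
= 100 * 1.191016
= 119.10

119.10 armor


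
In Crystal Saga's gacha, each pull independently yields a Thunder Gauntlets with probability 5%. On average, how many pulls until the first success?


Expected pulls for a geometric distribution = 1/p = 100 / rate%
= 100 / 5
= 20.0

20.0 pulls


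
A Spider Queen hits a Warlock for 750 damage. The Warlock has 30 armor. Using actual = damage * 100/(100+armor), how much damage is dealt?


actual = 750 * 100 / (100 + 30)
= 750 * 100 / 130
= 75000 / 130
= 576.92

576.92 damage


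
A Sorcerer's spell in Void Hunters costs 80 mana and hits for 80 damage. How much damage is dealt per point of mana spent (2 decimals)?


Efficiency = damage / mana
= 80 / 80
= 1.00

1.00 dmg/mana


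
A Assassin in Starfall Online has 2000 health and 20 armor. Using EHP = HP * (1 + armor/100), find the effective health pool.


EHP = 2000 * (1 + 20/100)
= 2000 * (1 + 0.2)
= 2000 * 1.2
= 2400.0

2400.0 EHP


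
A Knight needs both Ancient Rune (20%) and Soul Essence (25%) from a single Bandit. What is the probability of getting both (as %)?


For independent events, P(both) = P(A) * P(B)
= 20% * 25%
= 500 / 100 %
= 5.0%

5.0%


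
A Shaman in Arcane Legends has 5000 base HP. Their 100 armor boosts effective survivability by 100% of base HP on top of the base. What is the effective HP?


EHP = 5000 * (1 + 100/100)
= 5000 * (1 + 1.0)
= 5000 * 2.0
= 10000.0

10000.0 EHP


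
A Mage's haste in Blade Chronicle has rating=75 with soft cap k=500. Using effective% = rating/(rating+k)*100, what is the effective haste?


effective% = rating / (rating + k) * 100
= 75 / (75 + 500) * 100
= 75 / 575 * 100
= 0.130435 * 100
= 13.04%

13.04%


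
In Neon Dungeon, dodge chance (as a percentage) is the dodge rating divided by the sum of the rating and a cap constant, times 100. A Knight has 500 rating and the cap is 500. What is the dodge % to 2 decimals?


dodge% = 500 / (500 + 500) * 100
= 500 / 1000 * 100
= 0.5 * 100
= 50.00%

50.00%


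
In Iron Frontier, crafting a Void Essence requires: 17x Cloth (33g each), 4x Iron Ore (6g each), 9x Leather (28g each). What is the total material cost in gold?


Cost breakdown:
  Cloth: 17 * 33 = 561
  Iron Ore: 4 * 6 = 24
  Leather: 9 * 28 = 252
Total = 561 + 24 + 252 = 837

837 gold


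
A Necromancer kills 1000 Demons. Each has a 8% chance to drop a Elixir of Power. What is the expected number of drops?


Expected drops = kills * (drop_rate / 100)
= 1000 * (8 / 100)
= 1000 * 0.08
= 80.0

80.0 drops


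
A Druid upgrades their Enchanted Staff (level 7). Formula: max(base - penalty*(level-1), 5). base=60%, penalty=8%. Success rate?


raw_rate = 60 - 8 * (7 - 1)
= 60 - 8 * 6
= 60 - 48
= 12
Apply floor: max(12, 5) = 12%

12%


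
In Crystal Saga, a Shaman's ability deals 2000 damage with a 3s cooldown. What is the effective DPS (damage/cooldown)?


DPS = damage / cooldown
= 2000 / 3
= 666.67

666.67 DPS


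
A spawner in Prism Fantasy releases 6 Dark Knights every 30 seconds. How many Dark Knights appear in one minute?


Spawns per minute = count * (60 / interval)
= 6 * (60 / 30)
= 6 * 2.0
= 12.0

12.0 per minute


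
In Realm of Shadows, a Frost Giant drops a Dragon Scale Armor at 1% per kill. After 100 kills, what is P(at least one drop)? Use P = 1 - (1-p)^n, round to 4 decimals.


P(at least one) = 1 - P(none) = 1 - (1-p)^n
p = 1/100 = 0.01
1 - p = 0.99
(1 - p)^100 = 0.99^100 = 0.366032
P(at least one) = 1 - 0.366032 = 0.6340

0.6340


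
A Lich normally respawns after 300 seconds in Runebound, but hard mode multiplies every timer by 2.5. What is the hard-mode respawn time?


Respawn time = base * multiplier
= 300 * 2.5
= 750.0 seconds

750.0 seconds


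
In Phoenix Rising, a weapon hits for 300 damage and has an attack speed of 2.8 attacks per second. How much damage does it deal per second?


DPS = damage * attack_speed
= 300 * 2.8
= 840.0

840.0 DPS


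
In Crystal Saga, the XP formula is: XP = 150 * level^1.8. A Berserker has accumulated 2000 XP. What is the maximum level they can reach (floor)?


XP = 150 * level^1.8, so level = (XP / 150)^(1/1.8)
= (2000 / 150)^(1/1.8)
= 13.3333^0.5556
= 4.2166
Floor: level = 4

level 4


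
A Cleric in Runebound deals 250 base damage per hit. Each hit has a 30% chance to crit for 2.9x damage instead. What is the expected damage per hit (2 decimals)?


E[dmg] = base * (1 + crit_chance * (crit_mult - 1))
cc as decimal = 30/100 = 0.3
cm - 1 = 2.9 - 1 = 1.9
Bonus factor = 0.3 * 1.9 = 0.57
Total multiplier = 1 + 0.57 = 1.57
Expected damage = 250 * 1.57 = 392.50

392.50 damage


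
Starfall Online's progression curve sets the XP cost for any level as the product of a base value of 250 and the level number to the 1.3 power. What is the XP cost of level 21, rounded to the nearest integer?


XP = 250 * level^1.3
Substitute level = 21:
XP = 250 * 21^1.3
= 250 * 52.3462
= 13087

13087 XP


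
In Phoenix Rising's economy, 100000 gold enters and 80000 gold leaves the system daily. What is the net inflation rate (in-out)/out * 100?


Net gold = 100000 - 80000 = 20000
Inflation rate = net / sunk * 100 = 20000 / 80000 * 100
= 0.25 * 100
= 25.00%

25.00%


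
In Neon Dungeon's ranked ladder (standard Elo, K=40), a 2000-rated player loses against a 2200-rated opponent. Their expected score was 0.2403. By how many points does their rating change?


Elo update: delta = K * (S - Ea), where S = 0 (loses)
S - Ea = 0 - 0.2403 = -0.2403
Rating change = 40 * -0.2403
= -9.61

-9.61 rating points


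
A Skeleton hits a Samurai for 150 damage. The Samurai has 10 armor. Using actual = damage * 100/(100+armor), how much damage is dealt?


actual = 150 * 100 / (100 + 10)
= 150 * 100 / 110
= 15000 / 110
= 136.36

136.36 damage


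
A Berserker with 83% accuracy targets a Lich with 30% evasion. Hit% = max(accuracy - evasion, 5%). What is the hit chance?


accuracy - evasion = 83 - 30 = 53
Apply floor: max(53, 5) = 53
Hit chance = 53%

53%


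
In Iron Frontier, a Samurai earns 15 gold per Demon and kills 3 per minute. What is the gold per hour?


Gold per minute = 15 * 3 = 45
Gold per hour = 45 * 60 = 2700

2700 gold/hour


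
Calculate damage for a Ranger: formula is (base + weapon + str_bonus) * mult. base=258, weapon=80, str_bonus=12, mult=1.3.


Sum base + weapon + str = 258 + 80 + 12 = 350
Multiply by 1.3:
350 * 1.3 = 455.0

455.0 damage


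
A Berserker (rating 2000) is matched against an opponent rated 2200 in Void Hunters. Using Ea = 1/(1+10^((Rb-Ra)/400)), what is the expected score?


Elo expected score: Ea = 1/(1 + 10^((Rb-Ra)/400))
Rb - Ra = 2200 - 2000 = 200
(Rb-Ra)/400 = 200/400 = 0.5
10^0.5 = 3.162278
Ea = 1/(1 + 3.162278) = 1/4.162278 = 0.2403

0.2403


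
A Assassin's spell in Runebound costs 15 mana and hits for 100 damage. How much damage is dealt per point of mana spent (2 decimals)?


Efficiency = damage / mana
= 100 / 15
= 6.67

6.67 dmg/mana


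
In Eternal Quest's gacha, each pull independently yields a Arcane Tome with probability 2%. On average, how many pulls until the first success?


Expected pulls for a geometric distribution = 1/p = 100 / rate%
= 100 / 2
= 50.0

50.0 pulls


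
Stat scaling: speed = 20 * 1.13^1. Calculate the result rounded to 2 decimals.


value = base * growth^level
= 20 * 1.13^1
= 20 * 1.13
= 22.60

22.60 speed


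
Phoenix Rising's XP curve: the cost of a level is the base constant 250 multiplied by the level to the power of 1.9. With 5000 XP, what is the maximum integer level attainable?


XP = 250 * level^1.9, so level = (XP / 250)^(1/1.9)
= (5000 / 250)^(1/1.9)
= 20.0^0.5263
= 4.839
Floor: level = 4

level 4


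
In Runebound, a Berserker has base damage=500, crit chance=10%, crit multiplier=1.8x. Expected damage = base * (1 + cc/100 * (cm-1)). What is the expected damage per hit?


E[dmg] = base * (1 + crit_chance * (crit_mult - 1))
cc as decimal = 10/100 = 0.1
cm - 1 = 1.8 - 1 = 0.8
Bonus factor = 0.1 * 0.8 = 0.08
Total multiplier = 1 + 0.08 = 1.08
Expected damage = 500 * 1.08 = 540.00

540.00 damage


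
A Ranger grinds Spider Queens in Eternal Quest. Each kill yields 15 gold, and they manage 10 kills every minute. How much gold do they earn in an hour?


Gold per minute = 15 * 10 = 150
Gold per hour = 150 * 60 = 9000

9000 gold/hour


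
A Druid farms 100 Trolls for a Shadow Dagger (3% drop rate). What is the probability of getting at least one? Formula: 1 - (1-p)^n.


P(at least one) = 1 - P(none) = 1 - (1-p)^n
p = 3/100 = 0.03
1 - p = 0.97
(1 - p)^100 = 0.97^100 = 0.047553
P(at least one) = 1 - 0.047553 = 0.9524

0.9524


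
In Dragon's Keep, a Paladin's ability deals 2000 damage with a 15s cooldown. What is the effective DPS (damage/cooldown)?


DPS = damage / cooldown
= 2000 / 15
= 133.33

133.33 DPS


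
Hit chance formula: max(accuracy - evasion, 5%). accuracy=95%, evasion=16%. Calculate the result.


accuracy - evasion = 95 - 16 = 79
Apply floor: max(79, 5) = 79
Hit chance = 79%

79%


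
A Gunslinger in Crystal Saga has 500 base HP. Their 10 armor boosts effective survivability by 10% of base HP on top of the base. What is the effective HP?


EHP = 500 * (1 + 10/100)
= 500 * (1 + 0.1)
= 500 * 1.1
= 550.0

550.0 EHP


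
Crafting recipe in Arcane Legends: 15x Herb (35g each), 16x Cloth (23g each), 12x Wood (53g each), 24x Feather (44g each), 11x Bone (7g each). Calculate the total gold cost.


Cost breakdown:
  Herb: 15 * 35 = 525
  Cloth: 16 * 23 = 368
  Wood: 12 * 53 = 636
  Feather: 24 * 44 = 1056
  Bone: 11 * 7 = 77
Total = 525 + 368 + 636 + 1056 + 77 = 2662

2662 gold


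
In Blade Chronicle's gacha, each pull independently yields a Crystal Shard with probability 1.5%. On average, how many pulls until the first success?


Expected pulls for a geometric distribution = 1/p = 100 / rate%
= 100 / 1.5
= 66.67

66.67 pulls


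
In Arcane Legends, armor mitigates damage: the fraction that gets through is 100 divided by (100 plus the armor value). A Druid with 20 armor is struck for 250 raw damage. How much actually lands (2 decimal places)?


actual = 250 * 100 / (100 + 20)
= 250 * 100 / 120
= 25000 / 120
= 208.33

208.33 damage


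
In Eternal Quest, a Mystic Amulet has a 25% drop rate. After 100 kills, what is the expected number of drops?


Expected drops = kills * (drop_rate / 100)
= 100 * (25 / 100)
= 100 * 0.25
= 25.0

25.0 drops


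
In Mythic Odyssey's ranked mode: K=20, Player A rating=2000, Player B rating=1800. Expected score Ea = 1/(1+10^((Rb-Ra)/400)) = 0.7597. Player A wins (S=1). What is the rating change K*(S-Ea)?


Elo update: delta = K * (S - Ea), where S = 1 (wins)
S - Ea = 1 - 0.7597 = 0.2403
Rating change = 20 * 0.2403
= 4.81

4.81 rating points


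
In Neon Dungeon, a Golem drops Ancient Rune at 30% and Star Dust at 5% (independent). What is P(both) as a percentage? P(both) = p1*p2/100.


For independent events, P(both) = P(A) * P(B)
= 30% * 5%
= 150 / 100 %
= 1.5%

1.5%


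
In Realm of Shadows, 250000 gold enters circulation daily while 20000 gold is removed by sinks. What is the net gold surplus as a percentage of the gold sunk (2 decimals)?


Net gold = 250000 - 20000 = 230000
Inflation rate = net / sunk * 100 = 230000 / 20000 * 100
= 11.5 * 100
= 1150.00%

1150.00%


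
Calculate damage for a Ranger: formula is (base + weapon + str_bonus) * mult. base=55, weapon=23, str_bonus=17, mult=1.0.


Sum base + weapon + str = 55 + 23 + 17 = 95
Multiply by 1.0:
95 * 1.0 = 95.0

95.0 damage


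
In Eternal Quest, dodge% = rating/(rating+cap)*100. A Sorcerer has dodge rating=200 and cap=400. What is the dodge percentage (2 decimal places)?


dodge% = 200 / (200 + 400) * 100
= 200 / 600 * 100
= 0.333333 * 100
= 33.33%

33.33%


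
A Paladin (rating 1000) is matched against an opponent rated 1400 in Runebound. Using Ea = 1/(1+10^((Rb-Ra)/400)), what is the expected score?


Elo expected score: Ea = 1/(1 + 10^((Rb-Ra)/400))
Rb - Ra = 1400 - 1000 = 400
(Rb-Ra)/400 = 400/400 = 1.0
10^1.0 = 10.0
Ea = 1/(1 + 10.0) = 1/11.0 = 0.0909

0.0909


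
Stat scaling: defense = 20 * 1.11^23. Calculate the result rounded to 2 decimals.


value = base * growth^level
= 20 * 1.11^23
= 20 * 11.026267
= 220.53

220.53 defense


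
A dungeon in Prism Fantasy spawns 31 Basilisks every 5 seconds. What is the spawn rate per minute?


Spawns per minute = count * (60 / interval)
= 31 * (60 / 5)
= 31 * 12.0
= 372.0

372.0 per minute


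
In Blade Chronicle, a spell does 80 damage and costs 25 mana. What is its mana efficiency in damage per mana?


Efficiency = damage / mana
= 80 / 25
= 3.20

3.20 dmg/mana


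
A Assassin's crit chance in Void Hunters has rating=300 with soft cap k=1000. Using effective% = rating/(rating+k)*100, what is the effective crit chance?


effective% = rating / (rating + k) * 100
= 300 / (300 + 1000) * 100
= 300 / 1300 * 100
= 0.230769 * 100
= 23.08%

23.08%


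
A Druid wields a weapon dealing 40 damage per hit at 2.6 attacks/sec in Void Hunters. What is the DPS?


DPS = damage * attack_speed
= 40 * 2.6
= 104.0

104.0 DPS


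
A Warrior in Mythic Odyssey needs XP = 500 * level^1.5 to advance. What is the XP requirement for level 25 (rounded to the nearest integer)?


XP = 500 * level^1.5
Substitute level = 25:
XP = 500 * 25^1.5
= 500 * 125.0
= 62500

62500 XP


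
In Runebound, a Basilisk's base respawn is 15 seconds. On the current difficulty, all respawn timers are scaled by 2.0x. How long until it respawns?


Respawn time = base * multiplier
= 15 * 2.0
= 30.0 seconds

30.0 seconds


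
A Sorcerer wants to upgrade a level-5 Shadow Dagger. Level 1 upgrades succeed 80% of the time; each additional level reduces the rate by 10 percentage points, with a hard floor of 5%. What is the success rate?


raw_rate = 80 - 10 * (5 - 1)
= 80 - 10 * 4
= 80 - 40
= 40
Apply floor: max(40, 5) = 40%

40%


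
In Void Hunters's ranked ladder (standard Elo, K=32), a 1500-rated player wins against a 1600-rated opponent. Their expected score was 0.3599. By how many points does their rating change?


Elo update: delta = K * (S - Ea), where S = 1 (wins)
S - Ea = 1 - 0.3599 = 0.6401
Rating change = 32 * 0.6401
= 20.48

20.48 rating points


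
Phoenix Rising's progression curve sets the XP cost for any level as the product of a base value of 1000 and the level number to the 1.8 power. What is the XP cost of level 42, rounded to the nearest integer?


XP = 1000 * level^1.8
Substitute level = 42:
XP = 1000 * 42^1.8
= 1000 * 835.312
= 835312

835312 XP


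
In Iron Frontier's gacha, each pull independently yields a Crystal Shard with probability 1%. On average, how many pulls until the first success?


Expected pulls for a geometric distribution = 1/p = 100 / rate%
= 100 / 1
= 100.0

100.0 pulls


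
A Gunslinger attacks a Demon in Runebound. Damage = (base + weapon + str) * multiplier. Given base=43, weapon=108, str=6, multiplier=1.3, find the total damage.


Sum base + weapon + str = 43 + 108 + 6 = 157
Multiply by 1.3:
157 * 1.3 = 204.1

204.1 damage


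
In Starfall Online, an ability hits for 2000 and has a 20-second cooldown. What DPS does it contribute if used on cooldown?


DPS = damage / cooldown
= 2000 / 20
= 100.00

100.00 DPS


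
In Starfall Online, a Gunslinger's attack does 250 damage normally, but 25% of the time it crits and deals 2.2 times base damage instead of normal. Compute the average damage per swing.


E[dmg] = base * (1 + crit_chance * (crit_mult - 1))
cc as decimal = 25/100 = 0.25
cm - 1 = 2.2 - 1 = 1.2
Bonus factor = 0.25 * 1.2 = 0.3
Total multiplier = 1 + 0.3 = 1.3
Expected damage = 250 * 1.3 = 325.00

325.00 damage


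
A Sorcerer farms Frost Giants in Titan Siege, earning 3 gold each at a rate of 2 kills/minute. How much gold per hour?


Gold per minute = 3 * 2 = 6
Gold per hour = 6 * 60 = 360

360 gold/hour


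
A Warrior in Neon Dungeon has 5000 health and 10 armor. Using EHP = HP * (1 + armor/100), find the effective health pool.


EHP = 5000 * (1 + 10/100)
= 5000 * (1 + 0.1)
= 5000 * 1.1
= 5500.0

5500.0 EHP


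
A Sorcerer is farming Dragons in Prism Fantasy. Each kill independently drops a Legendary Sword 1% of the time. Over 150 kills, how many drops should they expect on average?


Expected drops = kills * (drop_rate / 100)
= 150 * (1 / 100)
= 150 * 0.01
= 1.5

1.5 drops


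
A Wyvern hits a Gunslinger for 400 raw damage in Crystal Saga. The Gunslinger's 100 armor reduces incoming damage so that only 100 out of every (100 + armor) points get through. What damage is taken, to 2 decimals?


actual = 400 * 100 / (100 + 100)
= 400 * 100 / 200
= 40000 / 200
= 200.00

200.00 damage


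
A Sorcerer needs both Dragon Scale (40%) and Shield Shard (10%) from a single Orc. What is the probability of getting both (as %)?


For independent events, P(both) = P(A) * P(B)
= 40% * 10%
= 400 / 100 %
= 4.0%

4.0%


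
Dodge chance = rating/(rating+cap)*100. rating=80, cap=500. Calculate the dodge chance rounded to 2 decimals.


dodge% = 80 / (80 + 500) * 100
= 80 / 580 * 100
= 0.137931 * 100
= 13.79%

13.79%


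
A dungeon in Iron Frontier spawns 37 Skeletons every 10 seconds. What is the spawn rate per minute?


Spawns per minute = count * (60 / interval)
= 37 * (60 / 10)
= 37 * 6.0
= 222.0

222.0 per minute


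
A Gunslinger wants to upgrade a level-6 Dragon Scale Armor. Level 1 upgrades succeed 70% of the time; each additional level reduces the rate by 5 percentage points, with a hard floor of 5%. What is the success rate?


raw_rate = 70 - 5 * (6 - 1)
= 70 - 5 * 5
= 70 - 25
= 45
Apply floor: max(45, 5) = 45%

45%


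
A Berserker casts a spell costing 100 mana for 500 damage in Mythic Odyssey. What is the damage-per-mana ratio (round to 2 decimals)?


Efficiency = damage / mana
= 500 / 100
= 5.00

5.00 dmg/mana


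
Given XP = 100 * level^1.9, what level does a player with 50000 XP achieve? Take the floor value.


XP = 100 * level^1.9, so level = (XP / 100)^(1/1.9)
= (50000 / 100)^(1/1.9)
= 500.0^0.5263
= 26.3336
Floor: level = 26

level 26


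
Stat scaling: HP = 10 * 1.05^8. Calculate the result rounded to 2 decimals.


value = base * growth^level
= 10 * 1.05^8
= 10 * 1.477455
= 14.77

14.77 HP


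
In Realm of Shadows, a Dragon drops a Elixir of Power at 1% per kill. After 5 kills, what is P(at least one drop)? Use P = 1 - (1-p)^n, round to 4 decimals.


P(at least one) = 1 - P(none) = 1 - (1-p)^n
p = 1/100 = 0.01
1 - p = 0.99
(1 - p)^5 = 0.99^5 = 0.950990
P(at least one) = 1 - 0.950990 = 0.0490

0.0490


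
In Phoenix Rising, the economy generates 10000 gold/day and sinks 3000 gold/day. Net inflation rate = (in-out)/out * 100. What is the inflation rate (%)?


Net gold = 10000 - 3000 = 7000
Inflation rate = net / sunk * 100 = 7000 / 3000 * 100
= 2.333333 * 100
= 233.33%

233.33%


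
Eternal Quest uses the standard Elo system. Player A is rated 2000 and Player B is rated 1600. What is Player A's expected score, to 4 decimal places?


Elo expected score: Ea = 1/(1 + 10^((Rb-Ra)/400))
Rb - Ra = 1600 - 2000 = -400
(Rb-Ra)/400 = -400/400 = -1.0
10^-1.0 = 0.1
Ea = 1/(1 + 0.1) = 1/1.1 = 0.9091

0.9091


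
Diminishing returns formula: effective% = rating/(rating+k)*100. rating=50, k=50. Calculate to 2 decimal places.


effective% = rating / (rating + k) * 100
= 50 / (50 + 50) * 100
= 50 / 100 * 100
= 0.5 * 100
= 50.00%

50.00%


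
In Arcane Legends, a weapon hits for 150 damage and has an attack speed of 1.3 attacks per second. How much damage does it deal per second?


DPS = damage * attack_speed
= 150 * 1.3
= 195.0

195.0 DPS


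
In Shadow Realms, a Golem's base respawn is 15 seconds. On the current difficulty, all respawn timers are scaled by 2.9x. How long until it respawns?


Respawn time = base * multiplier
= 15 * 2.9
= 43.5 seconds

43.5 seconds


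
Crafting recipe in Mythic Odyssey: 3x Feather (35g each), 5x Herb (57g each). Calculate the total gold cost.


Cost breakdown:
  Feather: 3 * 35 = 105
  Herb: 5 * 57 = 285
Total = 105 + 285 = 390

390 gold


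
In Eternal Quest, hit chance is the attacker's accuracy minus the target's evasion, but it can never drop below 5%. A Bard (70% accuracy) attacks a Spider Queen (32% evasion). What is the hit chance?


accuracy - evasion = 70 - 32 = 38
Apply floor: max(38, 5) = 38
Hit chance = 38%

38%


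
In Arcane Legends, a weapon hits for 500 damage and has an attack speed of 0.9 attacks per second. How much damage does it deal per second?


DPS = damage * attack_speed
= 500 * 0.9
= 450.0

450.0 DPS


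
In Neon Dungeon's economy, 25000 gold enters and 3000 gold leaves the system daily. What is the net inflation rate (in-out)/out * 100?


Net gold = 25000 - 3000 = 22000
Inflation rate = net / sunk * 100 = 22000 / 3000 * 100
= 7.333333 * 100
= 733.33%

733.33%


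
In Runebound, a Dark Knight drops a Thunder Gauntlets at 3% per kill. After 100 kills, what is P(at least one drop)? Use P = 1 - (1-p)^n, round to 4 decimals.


P(at least one) = 1 - P(none) = 1 - (1-p)^n
p = 3/100 = 0.03
1 - p = 0.97
(1 - p)^100 = 0.97^100 = 0.047553
P(at least one) = 1 - 0.047553 = 0.9524

0.9524


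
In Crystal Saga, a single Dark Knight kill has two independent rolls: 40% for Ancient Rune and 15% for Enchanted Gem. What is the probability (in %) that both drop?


For independent events, P(both) = P(A) * P(B)
= 40% * 15%
= 600 / 100 %
= 6.0%

6.0%


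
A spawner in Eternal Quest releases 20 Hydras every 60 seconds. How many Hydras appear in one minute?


Spawns per minute = count * (60 / interval)
= 20 * (60 / 60)
= 20 * 1.0
= 20.0

20.0 per minute


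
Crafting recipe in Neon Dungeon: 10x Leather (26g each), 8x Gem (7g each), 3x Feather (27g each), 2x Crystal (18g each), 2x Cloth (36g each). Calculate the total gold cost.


Cost breakdown:
  Leather: 10 * 26 = 260
  Gem: 8 * 7 = 56
  Feather: 3 * 27 = 81
  Crystal: 2 * 18 = 36
  Cloth: 2 * 36 = 72
Total = 260 + 56 + 81 + 36 + 72 = 505

505 gold


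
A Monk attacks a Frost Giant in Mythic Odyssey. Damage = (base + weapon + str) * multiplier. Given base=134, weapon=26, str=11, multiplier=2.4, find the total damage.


Sum base + weapon + str = 134 + 26 + 11 = 171
Multiply by 2.4:
171 * 2.4 = 410.4

410.4 damage


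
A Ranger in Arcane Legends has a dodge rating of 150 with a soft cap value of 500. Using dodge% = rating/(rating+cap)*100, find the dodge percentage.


dodge% = 150 / (150 + 500) * 100
= 150 / 650 * 100
= 0.230769 * 100
= 23.08%

23.08%


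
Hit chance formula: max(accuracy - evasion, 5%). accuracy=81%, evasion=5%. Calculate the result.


accuracy - evasion = 81 - 5 = 76
Apply floor: max(76, 5) = 76
Hit chance = 76%

76%


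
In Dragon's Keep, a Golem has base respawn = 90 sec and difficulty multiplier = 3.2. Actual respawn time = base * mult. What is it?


Respawn time = base * multiplier
= 90 * 3.2
= 288.0 seconds

288.0 seconds


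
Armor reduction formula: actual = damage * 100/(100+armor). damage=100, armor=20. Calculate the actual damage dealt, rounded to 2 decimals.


actual = 100 * 100 / (100 + 20)
= 100 * 100 / 120
= 10000 / 120
= 83.33

83.33 damage


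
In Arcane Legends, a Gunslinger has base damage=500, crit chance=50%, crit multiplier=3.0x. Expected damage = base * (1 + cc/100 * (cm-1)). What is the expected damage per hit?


E[dmg] = base * (1 + crit_chance * (crit_mult - 1))
cc as decimal = 50/100 = 0.5
cm - 1 = 3.0 - 1 = 2.0
Bonus factor = 0.5 * 2.0 = 1.0
Total multiplier = 1 + 1.0 = 2.0
Expected damage = 500 * 2.0 = 1000.00

1000.00 damage


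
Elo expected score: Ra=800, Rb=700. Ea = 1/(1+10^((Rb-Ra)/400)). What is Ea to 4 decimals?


Elo expected score: Ea = 1/(1 + 10^((Rb-Ra)/400))
Rb - Ra = 700 - 800 = -100
(Rb-Ra)/400 = -100/400 = -0.25
10^-0.25 = 0.562341
Ea = 1/(1 + 0.562341) = 1/1.562341 = 0.6401

0.6401


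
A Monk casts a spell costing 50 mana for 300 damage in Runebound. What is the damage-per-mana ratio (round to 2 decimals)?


Efficiency = damage / mana
= 300 / 50
= 6.00

6.00 dmg/mana


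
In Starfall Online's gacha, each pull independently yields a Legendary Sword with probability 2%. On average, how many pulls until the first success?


Expected pulls for a geometric distribution = 1/p = 100 / rate%
= 100 / 2
= 50.0

50.0 pulls


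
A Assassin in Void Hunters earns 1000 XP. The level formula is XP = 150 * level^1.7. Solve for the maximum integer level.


XP = 150 * level^1.7, so level = (XP / 150)^(1/1.7)
= (1000 / 150)^(1/1.7)
= 6.6667^0.5882
= 3.0525
Floor: level = 3

level 3


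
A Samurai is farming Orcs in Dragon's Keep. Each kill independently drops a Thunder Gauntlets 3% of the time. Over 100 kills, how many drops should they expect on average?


Expected drops = kills * (drop_rate / 100)
= 100 * (3 / 100)
= 100 * 0.03
= 3.0

3.0 drops


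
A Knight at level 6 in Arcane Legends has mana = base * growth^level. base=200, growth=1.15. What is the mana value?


value = base * growth^level
= 200 * 1.15^6
= 200 * 2.313061
= 462.61

462.61 mana


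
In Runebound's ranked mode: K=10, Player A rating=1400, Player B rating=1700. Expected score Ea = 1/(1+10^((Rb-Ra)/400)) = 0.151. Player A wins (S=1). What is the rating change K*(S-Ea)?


Elo update: delta = K * (S - Ea), where S = 1 (wins)
S - Ea = 1 - 0.151 = 0.849
Rating change = 10 * 0.849
= 8.49

8.49 rating points


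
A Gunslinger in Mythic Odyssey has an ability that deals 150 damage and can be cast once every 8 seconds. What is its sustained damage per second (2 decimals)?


DPS = damage / cooldown
= 150 / 8
= 18.75

18.75 DPS


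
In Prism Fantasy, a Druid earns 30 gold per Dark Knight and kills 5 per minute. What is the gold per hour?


Gold per minute = 30 * 5 = 150
Gold per hour = 150 * 60 = 9000

9000 gold/hour


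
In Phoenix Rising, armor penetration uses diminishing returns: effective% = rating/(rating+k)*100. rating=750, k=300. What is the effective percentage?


effective% = rating / (rating + k) * 100
= 750 / (750 + 300) * 100
= 750 / 1050 * 100
= 0.714286 * 100
= 71.43%

71.43%


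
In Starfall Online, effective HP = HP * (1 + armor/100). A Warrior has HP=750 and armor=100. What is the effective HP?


EHP = 750 * (1 + 100/100)
= 750 * (1 + 1.0)
= 750 * 2.0
= 1500.0

1500.0 EHP


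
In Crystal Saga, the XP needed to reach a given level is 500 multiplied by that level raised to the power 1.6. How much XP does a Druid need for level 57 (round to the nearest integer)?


XP = 500 * level^1.6
Substitute level = 57:
XP = 500 * 57^1.6
= 500 * 644.7625
= 322381

322381 XP


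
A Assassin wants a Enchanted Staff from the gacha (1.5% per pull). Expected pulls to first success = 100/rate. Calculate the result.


Expected pulls for a geometric distribution = 1/p = 100 / rate%
= 100 / 1.5
= 66.67

66.67 pulls


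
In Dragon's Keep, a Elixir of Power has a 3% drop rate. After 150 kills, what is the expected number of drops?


Expected drops = kills * (drop_rate / 100)
= 150 * (3 / 100)
= 150 * 0.03
= 4.5

4.5 drops


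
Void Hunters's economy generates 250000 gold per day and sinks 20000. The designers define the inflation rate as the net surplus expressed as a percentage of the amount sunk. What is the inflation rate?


Net gold = 250000 - 20000 = 230000
Inflation rate = net / sunk * 100 = 230000 / 20000 * 100
= 11.5 * 100
= 1150.00%

1150.00%


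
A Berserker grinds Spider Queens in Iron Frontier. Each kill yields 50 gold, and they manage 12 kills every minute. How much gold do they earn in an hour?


Gold per minute = 50 * 12 = 600
Gold per hour = 600 * 60 = 36000

36000 gold/hour


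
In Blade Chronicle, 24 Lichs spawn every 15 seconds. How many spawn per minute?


Spawns per minute = count * (60 / interval)
= 24 * (60 / 15)
= 24 * 4.0
= 96.0

96.0 per minute


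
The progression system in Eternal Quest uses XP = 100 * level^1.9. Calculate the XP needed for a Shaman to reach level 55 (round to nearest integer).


XP = 100 * level^1.9
Substitute level = 55:
XP = 100 * 55^1.9
= 100 * 2026.2317
= 202623

202623 XP


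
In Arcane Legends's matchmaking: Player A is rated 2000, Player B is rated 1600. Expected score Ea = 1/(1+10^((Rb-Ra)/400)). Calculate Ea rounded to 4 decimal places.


Elo expected score: Ea = 1/(1 + 10^((Rb-Ra)/400))
Rb - Ra = 1600 - 2000 = -400
(Rb-Ra)/400 = -400/400 = -1.0
10^-1.0 = 0.1
Ea = 1/(1 + 0.1) = 1/1.1 = 0.9091

0.9091


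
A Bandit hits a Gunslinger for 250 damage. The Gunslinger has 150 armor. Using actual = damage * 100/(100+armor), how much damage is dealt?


actual = 250 * 100 / (100 + 150)
= 250 * 100 / 250
= 25000 / 250
= 100.00

100.00 damage


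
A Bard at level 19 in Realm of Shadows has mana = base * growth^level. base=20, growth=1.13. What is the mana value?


value = base * growth^level
= 20 * 1.13^19
= 20 * 10.197423
= 203.95

203.95 mana
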